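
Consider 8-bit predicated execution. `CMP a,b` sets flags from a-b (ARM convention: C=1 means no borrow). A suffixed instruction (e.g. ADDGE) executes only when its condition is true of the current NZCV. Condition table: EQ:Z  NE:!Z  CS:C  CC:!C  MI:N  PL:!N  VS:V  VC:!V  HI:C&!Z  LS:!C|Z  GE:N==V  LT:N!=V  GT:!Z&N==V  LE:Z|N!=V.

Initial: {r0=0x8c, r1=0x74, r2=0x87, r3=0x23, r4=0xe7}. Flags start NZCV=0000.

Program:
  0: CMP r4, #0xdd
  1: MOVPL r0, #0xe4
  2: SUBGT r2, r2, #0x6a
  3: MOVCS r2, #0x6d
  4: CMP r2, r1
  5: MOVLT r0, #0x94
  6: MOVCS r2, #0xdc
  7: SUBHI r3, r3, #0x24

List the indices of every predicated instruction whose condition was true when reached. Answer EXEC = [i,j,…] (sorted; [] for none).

[0] flags=0010 → (cmp)
[1] flags=0010 PL?T → r0=0xe4
[2] flags=0010 GT?T → r2=0x1d
[3] flags=0010 CS?T → r2=0x6d
[4] flags=1000 → (cmp)
[5] flags=1000 LT?T → r0=0x94
[6] flags=1000 CS?F → skip
[7] flags=1000 HI?F → skip

EXEC = [1,2,3,5]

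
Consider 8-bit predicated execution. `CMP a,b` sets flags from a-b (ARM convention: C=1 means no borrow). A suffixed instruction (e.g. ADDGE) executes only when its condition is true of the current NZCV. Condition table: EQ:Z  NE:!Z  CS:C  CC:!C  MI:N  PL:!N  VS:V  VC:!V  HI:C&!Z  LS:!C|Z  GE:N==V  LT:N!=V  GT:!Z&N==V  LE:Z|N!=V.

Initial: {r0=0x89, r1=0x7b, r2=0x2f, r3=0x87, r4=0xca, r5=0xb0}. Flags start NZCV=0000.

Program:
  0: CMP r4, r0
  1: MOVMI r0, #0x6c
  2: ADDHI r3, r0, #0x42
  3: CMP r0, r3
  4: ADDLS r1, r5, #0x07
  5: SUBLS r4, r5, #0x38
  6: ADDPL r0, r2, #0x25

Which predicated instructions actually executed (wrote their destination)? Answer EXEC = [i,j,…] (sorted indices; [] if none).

EXEC = [2,4,5]

[0] flags=0010 → (cmp)
[1] flags=0010 MI?F → skip
[2] flags=0010 HI?T → r3=0xcb
[3] flags=1000 → (cmp)
[4] flags=1000 LS?T → r1=0xb7
[5] flags=1000 LS?T → r4=0x78
[6] flags=1000 PL?F → skip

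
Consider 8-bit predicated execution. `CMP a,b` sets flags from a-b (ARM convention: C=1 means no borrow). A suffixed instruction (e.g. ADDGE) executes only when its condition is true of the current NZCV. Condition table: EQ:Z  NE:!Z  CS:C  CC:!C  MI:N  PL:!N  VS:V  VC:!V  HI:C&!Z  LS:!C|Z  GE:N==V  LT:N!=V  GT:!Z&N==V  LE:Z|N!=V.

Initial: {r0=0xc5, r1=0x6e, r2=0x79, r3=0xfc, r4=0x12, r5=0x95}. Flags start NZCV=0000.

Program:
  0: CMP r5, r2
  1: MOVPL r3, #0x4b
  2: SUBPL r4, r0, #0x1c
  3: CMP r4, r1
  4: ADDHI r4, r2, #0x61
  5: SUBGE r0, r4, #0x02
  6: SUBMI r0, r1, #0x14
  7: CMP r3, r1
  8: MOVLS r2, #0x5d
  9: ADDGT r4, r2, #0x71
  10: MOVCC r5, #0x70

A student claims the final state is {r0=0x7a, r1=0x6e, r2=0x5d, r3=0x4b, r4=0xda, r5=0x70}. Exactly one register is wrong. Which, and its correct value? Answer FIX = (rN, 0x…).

FIX = (r0, 0xc5)

[0] flags=0011 → (cmp)
[1] flags=0011 PL?T → r3=0x4b
[2] flags=0011 PL?T → r4=0xa9
[3] flags=0011 → (cmp)
[4] flags=0011 HI?T → r4=0xda
[5] flags=0011 GE?F → skip
[6] flags=0011 MI?F → skip
[7] flags=1000 → (cmp)
[8] flags=1000 LS?T → r2=0x5d
[9] flags=1000 GT?F → skip
[10] flags=1000 CC?T → r5=0x70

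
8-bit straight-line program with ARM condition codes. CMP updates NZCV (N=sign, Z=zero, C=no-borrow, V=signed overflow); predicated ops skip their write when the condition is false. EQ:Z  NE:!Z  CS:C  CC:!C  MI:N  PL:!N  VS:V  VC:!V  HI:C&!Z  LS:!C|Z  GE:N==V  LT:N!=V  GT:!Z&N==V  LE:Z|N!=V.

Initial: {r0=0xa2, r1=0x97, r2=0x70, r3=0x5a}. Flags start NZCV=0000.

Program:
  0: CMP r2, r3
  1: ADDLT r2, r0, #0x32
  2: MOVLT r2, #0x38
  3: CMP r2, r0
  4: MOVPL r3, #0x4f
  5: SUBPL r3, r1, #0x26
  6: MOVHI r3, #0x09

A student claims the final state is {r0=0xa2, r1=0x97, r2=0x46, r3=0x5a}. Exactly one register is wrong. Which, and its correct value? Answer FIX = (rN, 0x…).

[0] flags=0010 → (cmp)
[1] flags=0010 LT?F → skip
[2] flags=0010 LT?F → skip
[3] flags=1001 → (cmp)
[4] flags=1001 PL?F → skip
[5] flags=1001 PL?F → skip
[6] flags=1001 HI?F → skip

FIX = (r2, 0x70)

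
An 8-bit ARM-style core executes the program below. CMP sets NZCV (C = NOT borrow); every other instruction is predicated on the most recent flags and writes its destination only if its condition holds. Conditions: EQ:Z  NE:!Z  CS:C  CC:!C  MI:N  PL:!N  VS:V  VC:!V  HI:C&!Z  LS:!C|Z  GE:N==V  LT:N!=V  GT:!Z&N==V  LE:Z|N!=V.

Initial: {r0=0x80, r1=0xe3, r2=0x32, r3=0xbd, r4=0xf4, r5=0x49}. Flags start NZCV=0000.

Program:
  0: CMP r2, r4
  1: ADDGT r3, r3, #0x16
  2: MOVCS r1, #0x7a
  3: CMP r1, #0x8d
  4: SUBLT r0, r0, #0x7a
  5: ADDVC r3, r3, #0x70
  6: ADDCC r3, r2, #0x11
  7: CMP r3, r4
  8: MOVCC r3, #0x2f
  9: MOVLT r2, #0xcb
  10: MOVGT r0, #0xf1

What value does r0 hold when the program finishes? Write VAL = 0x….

VAL = 0xf1

0: ✓ CMP  NZCV=0000
1: ✓ ADDGT  r3←0xd3
2: · MOVCS
3: ✓ CMP  NZCV=0010
4: · SUBLT
5: ✓ ADDVC  r3←0x43
6: · ADDCC
7: ✓ CMP  NZCV=0000
8: ✓ MOVCC  r3←0x2f
9: · MOVLT
10: ✓ MOVGT  r0←0xf1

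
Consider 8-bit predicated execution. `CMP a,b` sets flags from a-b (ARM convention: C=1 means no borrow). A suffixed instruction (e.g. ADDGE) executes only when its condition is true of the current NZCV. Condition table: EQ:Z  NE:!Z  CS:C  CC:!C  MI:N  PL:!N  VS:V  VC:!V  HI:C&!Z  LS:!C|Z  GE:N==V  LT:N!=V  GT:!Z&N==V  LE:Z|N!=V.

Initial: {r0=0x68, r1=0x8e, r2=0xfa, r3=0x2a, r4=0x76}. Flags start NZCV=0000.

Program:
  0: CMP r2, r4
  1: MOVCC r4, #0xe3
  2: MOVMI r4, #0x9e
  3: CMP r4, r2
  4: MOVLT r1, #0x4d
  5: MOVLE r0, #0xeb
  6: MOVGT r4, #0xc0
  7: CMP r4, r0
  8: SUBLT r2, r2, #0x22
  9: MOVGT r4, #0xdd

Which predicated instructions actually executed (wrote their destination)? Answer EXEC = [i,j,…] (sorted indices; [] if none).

EXEC = [2,4,5,8]

[0] flags=1010 → (cmp)
[1] flags=1010 CC?F → skip
[2] flags=1010 MI?T → r4=0x9e
[3] flags=1000 → (cmp)
[4] flags=1000 LT?T → r1=0x4d
[5] flags=1000 LE?T → r0=0xeb
[6] flags=1000 GT?F → skip
[7] flags=1000 → (cmp)
[8] flags=1000 LT?T → r2=0xd8
[9] flags=1000 GT?F → skip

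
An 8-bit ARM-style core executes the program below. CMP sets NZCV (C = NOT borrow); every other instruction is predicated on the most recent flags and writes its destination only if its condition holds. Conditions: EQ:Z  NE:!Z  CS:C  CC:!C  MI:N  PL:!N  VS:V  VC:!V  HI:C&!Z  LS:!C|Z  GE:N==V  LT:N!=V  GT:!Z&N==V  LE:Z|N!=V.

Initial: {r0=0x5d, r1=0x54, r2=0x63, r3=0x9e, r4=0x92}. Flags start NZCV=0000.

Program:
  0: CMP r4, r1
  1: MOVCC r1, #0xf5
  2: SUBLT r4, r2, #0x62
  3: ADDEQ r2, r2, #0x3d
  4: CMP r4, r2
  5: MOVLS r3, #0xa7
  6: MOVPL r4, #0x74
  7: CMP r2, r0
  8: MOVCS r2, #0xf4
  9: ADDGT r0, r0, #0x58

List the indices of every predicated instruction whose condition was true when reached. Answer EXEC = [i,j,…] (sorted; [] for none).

[0] flags=0011 → (cmp)
[1] flags=0011 CC?F → skip
[2] flags=0011 LT?T → r4=0x01
[3] flags=0011 EQ?F → skip
[4] flags=1000 → (cmp)
[5] flags=1000 LS?T → r3=0xa7
[6] flags=1000 PL?F → skip
[7] flags=0010 → (cmp)
[8] flags=0010 CS?T → r2=0xf4
[9] flags=0010 GT?T → r0=0xb5

EXEC = [2,5,8,9]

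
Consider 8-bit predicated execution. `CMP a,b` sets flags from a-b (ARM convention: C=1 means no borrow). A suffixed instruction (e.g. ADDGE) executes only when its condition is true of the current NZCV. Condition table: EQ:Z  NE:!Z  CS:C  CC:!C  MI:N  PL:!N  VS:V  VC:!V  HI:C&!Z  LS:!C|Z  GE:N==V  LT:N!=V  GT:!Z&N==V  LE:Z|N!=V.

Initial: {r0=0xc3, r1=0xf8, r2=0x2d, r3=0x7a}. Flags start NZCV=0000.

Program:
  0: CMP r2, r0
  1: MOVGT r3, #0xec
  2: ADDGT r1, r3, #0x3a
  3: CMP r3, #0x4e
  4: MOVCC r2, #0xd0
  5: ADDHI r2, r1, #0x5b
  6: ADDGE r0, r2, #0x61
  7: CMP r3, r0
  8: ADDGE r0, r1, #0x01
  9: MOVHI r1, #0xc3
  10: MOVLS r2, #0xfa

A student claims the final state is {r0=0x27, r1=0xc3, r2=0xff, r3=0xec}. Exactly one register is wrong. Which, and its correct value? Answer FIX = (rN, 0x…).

0: ✓ CMP  NZCV=0000
1: ✓ MOVGT  r3←0xec
2: ✓ ADDGT  r1←0x26
3: ✓ CMP  NZCV=1010
4: · MOVCC
5: ✓ ADDHI  r2←0x81
6: · ADDGE
7: ✓ CMP  NZCV=0010
8: ✓ ADDGE  r0←0x27
9: ✓ MOVHI  r1←0xc3
10: · MOVLS

FIX = (r2, 0x81)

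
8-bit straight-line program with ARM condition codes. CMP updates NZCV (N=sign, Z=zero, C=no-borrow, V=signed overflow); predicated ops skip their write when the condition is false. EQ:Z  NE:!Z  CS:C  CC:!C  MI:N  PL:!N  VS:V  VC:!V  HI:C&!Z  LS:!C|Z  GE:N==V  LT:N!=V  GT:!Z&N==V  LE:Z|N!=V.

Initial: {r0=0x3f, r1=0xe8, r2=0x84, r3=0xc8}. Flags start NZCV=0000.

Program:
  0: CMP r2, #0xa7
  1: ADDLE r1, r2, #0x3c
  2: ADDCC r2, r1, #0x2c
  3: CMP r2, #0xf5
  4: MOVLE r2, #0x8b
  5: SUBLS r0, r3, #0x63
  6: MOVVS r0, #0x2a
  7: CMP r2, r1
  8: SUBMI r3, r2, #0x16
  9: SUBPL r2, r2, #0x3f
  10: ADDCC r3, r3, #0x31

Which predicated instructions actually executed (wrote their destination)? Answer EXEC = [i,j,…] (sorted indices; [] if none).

EXEC = [1,2,4,5,8,10]

[0] flags=1000 → (cmp)
[1] flags=1000 LE?T → r1=0xc0
[2] flags=1000 CC?T → r2=0xec
[3] flags=1000 → (cmp)
[4] flags=1000 LE?T → r2=0x8b
[5] flags=1000 LS?T → r0=0x65
[6] flags=1000 VS?F → skip
[7] flags=1000 → (cmp)
[8] flags=1000 MI?T → r3=0x75
[9] flags=1000 PL?F → skip
[10] flags=1000 CC?T → r3=0xa6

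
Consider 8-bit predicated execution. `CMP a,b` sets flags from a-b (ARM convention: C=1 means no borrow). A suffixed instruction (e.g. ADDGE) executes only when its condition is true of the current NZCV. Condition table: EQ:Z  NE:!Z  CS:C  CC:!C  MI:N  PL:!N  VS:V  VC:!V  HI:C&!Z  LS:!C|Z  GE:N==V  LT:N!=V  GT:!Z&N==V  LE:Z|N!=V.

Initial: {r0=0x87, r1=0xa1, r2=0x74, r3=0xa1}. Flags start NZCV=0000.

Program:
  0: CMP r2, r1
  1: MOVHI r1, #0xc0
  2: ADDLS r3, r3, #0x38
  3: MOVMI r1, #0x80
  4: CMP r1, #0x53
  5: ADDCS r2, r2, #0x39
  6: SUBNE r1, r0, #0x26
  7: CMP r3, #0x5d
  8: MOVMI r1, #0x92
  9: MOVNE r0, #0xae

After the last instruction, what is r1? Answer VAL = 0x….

0: ✓ CMP  NZCV=1001
1: · MOVHI
2: ✓ ADDLS  r3←0xd9
3: ✓ MOVMI  r1←0x80
4: ✓ CMP  NZCV=0011
5: ✓ ADDCS  r2←0xad
6: ✓ SUBNE  r1←0x61
7: ✓ CMP  NZCV=0011
8: · MOVMI
9: ✓ MOVNE  r0←0xae

VAL = 0x61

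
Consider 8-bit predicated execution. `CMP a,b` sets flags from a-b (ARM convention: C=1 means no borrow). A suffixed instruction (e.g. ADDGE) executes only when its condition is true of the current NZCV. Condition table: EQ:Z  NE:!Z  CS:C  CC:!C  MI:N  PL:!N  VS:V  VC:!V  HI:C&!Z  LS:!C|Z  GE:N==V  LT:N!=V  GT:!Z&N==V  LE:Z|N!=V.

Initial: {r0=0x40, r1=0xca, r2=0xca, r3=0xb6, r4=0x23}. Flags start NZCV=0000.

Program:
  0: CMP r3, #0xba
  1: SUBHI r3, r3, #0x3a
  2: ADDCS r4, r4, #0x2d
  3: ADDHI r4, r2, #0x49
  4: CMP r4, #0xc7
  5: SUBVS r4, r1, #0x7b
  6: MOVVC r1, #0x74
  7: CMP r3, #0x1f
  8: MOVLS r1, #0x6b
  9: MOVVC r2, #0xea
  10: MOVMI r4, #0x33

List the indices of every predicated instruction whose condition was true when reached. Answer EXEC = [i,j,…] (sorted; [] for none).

EXEC = [6,9,10]

[0] flags=1000 → (cmp)
[1] flags=1000 HI?F → skip
[2] flags=1000 CS?F → skip
[3] flags=1000 HI?F → skip
[4] flags=0000 → (cmp)
[5] flags=0000 VS?F → skip
[6] flags=0000 VC?T → r1=0x74
[7] flags=1010 → (cmp)
[8] flags=1010 LS?F → skip
[9] flags=1010 VC?T → r2=0xea
[10] flags=1010 MI?T → r4=0x33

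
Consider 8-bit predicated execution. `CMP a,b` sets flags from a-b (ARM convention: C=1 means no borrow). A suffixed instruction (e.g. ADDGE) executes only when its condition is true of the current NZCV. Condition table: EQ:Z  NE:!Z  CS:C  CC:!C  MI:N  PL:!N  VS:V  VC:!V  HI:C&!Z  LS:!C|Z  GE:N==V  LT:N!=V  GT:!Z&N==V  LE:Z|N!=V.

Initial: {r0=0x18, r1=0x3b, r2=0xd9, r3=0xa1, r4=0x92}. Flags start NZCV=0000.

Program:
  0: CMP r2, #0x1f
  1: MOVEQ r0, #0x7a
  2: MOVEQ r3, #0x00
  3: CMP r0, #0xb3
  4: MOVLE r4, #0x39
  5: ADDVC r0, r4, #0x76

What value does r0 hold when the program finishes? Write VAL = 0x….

VAL = 0x08

0: ✓ CMP  NZCV=1010
1: · MOVEQ
2: · MOVEQ
3: ✓ CMP  NZCV=0000
4: · MOVLE
5: ✓ ADDVC  r0←0x08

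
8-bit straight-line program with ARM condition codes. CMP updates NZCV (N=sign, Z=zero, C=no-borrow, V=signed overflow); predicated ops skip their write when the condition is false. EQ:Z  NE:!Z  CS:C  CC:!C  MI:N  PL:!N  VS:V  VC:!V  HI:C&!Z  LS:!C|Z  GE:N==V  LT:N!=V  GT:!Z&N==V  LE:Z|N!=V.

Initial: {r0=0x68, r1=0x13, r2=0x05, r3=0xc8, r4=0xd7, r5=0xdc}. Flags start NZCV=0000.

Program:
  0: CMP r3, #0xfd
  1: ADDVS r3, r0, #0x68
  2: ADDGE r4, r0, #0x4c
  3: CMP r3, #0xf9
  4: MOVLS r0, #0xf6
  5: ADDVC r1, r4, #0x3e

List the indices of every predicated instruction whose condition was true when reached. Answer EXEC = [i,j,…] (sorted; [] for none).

[0] flags=1000 → (cmp)
[1] flags=1000 VS?F → skip
[2] flags=1000 GE?F → skip
[3] flags=1000 → (cmp)
[4] flags=1000 LS?T → r0=0xf6
[5] flags=1000 VC?T → r1=0x15

EXEC = [4,5]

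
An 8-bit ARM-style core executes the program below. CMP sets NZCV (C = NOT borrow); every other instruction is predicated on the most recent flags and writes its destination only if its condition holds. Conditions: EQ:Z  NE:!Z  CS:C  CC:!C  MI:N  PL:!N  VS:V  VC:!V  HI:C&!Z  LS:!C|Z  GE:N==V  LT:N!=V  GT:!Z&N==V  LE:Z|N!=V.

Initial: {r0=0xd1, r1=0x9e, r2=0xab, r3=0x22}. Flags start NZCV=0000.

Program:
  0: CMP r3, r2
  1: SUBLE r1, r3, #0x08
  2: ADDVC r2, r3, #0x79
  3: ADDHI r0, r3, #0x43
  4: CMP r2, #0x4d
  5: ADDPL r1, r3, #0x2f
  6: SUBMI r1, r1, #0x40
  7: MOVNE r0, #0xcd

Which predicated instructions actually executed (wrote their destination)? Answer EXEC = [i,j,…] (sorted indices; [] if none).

[0] flags=0000 → (cmp)
[1] flags=0000 LE?F → skip
[2] flags=0000 VC?T → r2=0x9b
[3] flags=0000 HI?F → skip
[4] flags=0011 → (cmp)
[5] flags=0011 PL?T → r1=0x51
[6] flags=0011 MI?F → skip
[7] flags=0011 NE?T → r0=0xcd

EXEC = [2,5,7]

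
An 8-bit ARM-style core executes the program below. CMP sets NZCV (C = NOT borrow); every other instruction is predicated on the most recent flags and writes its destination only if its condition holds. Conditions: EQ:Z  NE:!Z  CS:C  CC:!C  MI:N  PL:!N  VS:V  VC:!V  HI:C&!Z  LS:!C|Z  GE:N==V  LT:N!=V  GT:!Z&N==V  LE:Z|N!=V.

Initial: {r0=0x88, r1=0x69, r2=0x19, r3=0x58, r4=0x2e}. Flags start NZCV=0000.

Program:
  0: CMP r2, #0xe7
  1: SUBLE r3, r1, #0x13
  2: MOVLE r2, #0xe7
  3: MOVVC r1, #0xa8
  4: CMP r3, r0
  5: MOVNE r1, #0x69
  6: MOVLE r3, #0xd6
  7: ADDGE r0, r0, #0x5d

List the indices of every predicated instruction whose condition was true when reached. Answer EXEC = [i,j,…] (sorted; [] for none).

EXEC = [3,5,7]

0: ✓ CMP  NZCV=0000
1: · SUBLE
2: · MOVLE
3: ✓ MOVVC  r1←0xa8
4: ✓ CMP  NZCV=1001
5: ✓ MOVNE  r1←0x69
6: · MOVLE
7: ✓ ADDGE  r0←0xe5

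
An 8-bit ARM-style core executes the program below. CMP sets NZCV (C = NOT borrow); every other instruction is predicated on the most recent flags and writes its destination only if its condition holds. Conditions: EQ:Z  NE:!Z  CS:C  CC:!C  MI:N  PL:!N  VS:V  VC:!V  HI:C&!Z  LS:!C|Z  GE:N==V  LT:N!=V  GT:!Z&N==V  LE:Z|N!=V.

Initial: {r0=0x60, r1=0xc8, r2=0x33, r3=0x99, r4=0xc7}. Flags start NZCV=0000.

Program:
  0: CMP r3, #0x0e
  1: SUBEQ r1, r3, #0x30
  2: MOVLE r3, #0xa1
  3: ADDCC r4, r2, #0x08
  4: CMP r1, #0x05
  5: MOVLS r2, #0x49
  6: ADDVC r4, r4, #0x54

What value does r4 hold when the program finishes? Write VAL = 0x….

VAL = 0x1b

0: ✓ CMP  NZCV=1010
1: · SUBEQ
2: ✓ MOVLE  r3←0xa1
3: · ADDCC
4: ✓ CMP  NZCV=1010
5: · MOVLS
6: ✓ ADDVC  r4←0x1b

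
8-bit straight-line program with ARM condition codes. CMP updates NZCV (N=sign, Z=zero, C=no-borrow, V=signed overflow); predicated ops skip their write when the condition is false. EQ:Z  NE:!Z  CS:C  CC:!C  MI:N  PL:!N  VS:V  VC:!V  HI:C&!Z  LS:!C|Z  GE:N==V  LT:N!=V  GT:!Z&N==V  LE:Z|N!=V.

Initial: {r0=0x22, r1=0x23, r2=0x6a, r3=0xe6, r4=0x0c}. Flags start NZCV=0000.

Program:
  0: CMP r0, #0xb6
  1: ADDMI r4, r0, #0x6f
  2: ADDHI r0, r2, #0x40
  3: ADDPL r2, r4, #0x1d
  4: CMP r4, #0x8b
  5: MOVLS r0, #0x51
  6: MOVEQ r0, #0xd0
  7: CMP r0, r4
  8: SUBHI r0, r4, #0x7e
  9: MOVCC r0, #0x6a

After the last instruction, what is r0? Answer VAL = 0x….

VAL = 0x8e

0: ✓ CMP  NZCV=0000
1: · ADDMI
2: · ADDHI
3: ✓ ADDPL  r2←0x29
4: ✓ CMP  NZCV=1001
5: ✓ MOVLS  r0←0x51
6: · MOVEQ
7: ✓ CMP  NZCV=0010
8: ✓ SUBHI  r0←0x8e
9: · MOVCC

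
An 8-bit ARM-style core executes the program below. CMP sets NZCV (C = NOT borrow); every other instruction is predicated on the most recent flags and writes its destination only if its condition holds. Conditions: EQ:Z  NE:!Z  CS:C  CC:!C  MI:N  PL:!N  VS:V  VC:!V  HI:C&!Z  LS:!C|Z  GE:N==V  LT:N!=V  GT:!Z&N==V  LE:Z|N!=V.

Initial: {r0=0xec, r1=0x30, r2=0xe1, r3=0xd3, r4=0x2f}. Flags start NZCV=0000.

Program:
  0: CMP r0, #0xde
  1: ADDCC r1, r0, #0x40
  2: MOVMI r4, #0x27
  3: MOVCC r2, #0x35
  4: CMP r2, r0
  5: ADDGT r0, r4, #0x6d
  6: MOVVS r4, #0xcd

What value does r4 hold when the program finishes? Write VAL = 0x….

0: ✓ CMP  NZCV=0010
1: · ADDCC
2: · MOVMI
3: · MOVCC
4: ✓ CMP  NZCV=1000
5: · ADDGT
6: · MOVVS

VAL = 0x2f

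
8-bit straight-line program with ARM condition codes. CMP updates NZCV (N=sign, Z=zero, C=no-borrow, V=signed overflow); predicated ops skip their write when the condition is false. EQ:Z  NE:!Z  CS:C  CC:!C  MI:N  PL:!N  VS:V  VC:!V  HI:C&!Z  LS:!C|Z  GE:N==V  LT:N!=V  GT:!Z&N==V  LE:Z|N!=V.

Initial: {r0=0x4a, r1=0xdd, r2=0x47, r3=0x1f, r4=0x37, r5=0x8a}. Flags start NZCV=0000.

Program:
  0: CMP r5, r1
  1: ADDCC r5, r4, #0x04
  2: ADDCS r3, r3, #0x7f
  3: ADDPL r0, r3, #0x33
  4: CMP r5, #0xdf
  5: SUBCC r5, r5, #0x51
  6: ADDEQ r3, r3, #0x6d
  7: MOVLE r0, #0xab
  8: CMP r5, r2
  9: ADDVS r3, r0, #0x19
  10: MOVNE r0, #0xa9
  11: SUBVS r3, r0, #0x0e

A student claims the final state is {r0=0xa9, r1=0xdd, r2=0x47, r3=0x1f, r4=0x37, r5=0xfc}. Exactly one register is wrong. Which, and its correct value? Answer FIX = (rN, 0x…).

[0] flags=1000 → (cmp)
[1] flags=1000 CC?T → r5=0x3b
[2] flags=1000 CS?F → skip
[3] flags=1000 PL?F → skip
[4] flags=0000 → (cmp)
[5] flags=0000 CC?T → r5=0xea
[6] flags=0000 EQ?F → skip
[7] flags=0000 LE?F → skip
[8] flags=1010 → (cmp)
[9] flags=1010 VS?F → skip
[10] flags=1010 NE?T → r0=0xa9
[11] flags=1010 VS?F → skip

FIX = (r5, 0xea)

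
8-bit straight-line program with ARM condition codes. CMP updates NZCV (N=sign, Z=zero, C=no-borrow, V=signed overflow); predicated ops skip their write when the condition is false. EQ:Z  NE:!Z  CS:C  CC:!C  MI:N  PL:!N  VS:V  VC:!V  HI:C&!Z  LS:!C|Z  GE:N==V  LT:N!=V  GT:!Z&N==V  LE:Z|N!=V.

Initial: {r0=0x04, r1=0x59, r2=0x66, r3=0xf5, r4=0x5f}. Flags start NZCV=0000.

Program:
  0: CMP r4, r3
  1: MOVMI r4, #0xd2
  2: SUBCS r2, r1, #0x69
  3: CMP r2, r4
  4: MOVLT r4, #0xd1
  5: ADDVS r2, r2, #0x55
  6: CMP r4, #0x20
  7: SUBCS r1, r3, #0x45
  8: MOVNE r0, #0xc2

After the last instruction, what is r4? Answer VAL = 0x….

VAL = 0x5f

[0] flags=0000 → (cmp)
[1] flags=0000 MI?F → skip
[2] flags=0000 CS?F → skip
[3] flags=0010 → (cmp)
[4] flags=0010 LT?F → skip
[5] flags=0010 VS?F → skip
[6] flags=0010 → (cmp)
[7] flags=0010 CS?T → r1=0xb0
[8] flags=0010 NE?T → r0=0xc2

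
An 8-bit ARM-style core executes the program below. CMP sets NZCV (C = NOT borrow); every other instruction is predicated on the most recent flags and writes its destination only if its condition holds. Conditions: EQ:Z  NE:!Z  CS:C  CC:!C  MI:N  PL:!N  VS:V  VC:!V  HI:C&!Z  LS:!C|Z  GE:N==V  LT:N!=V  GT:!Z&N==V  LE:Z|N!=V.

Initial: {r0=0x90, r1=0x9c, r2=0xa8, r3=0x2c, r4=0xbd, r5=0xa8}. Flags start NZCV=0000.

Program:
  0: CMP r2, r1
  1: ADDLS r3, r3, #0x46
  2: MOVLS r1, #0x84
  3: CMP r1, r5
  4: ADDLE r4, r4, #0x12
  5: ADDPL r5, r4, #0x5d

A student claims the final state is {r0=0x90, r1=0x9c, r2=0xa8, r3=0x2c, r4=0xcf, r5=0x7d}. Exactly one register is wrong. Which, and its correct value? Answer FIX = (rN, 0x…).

[0] flags=0010 → (cmp)
[1] flags=0010 LS?F → skip
[2] flags=0010 LS?F → skip
[3] flags=1000 → (cmp)
[4] flags=1000 LE?T → r4=0xcf
[5] flags=1000 PL?F → skip

FIX = (r5, 0xa8)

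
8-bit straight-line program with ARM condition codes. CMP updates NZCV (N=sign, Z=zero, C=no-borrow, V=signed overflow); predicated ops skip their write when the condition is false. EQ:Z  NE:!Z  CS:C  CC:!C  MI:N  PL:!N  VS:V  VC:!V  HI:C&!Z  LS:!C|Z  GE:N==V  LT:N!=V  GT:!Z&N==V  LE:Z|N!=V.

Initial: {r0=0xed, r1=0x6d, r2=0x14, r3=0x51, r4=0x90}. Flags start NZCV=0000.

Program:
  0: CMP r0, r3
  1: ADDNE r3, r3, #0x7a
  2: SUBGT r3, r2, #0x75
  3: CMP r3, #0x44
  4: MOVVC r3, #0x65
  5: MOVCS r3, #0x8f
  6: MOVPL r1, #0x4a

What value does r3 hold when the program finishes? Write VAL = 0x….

[0] flags=1010 → (cmp)
[1] flags=1010 NE?T → r3=0xcb
[2] flags=1010 GT?F → skip
[3] flags=1010 → (cmp)
[4] flags=1010 VC?T → r3=0x65
[5] flags=1010 CS?T → r3=0x8f
[6] flags=1010 PL?F → skip

VAL = 0x8f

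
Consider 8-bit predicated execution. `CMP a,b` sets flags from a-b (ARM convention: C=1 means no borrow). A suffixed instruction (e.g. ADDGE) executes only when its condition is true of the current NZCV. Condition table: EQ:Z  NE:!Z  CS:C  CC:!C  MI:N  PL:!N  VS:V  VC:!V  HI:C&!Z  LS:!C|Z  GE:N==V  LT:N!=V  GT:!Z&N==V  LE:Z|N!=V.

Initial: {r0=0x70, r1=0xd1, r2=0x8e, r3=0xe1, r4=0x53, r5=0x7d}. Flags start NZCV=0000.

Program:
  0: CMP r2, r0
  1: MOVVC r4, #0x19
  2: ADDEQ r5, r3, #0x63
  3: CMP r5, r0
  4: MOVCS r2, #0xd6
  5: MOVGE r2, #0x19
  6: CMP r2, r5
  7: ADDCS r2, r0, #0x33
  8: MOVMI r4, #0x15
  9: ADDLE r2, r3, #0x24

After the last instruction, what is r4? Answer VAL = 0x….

VAL = 0x15

0: ✓ CMP  NZCV=0011
1: · MOVVC
2: · ADDEQ
3: ✓ CMP  NZCV=0010
4: ✓ MOVCS  r2←0xd6
5: ✓ MOVGE  r2←0x19
6: ✓ CMP  NZCV=1000
7: · ADDCS
8: ✓ MOVMI  r4←0x15
9: ✓ ADDLE  r2←0x05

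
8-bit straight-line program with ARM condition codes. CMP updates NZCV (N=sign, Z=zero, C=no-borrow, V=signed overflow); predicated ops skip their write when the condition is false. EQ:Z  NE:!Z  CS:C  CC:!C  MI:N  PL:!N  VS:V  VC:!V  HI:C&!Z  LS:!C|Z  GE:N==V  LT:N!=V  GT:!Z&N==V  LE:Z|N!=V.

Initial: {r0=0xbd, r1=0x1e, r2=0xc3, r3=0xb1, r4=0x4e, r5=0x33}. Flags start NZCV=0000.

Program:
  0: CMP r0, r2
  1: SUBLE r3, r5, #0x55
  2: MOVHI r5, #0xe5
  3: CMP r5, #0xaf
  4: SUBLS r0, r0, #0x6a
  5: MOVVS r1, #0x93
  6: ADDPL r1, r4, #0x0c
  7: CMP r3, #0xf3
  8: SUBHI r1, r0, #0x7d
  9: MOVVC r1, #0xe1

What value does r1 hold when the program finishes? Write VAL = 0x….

[0] flags=1000 → (cmp)
[1] flags=1000 LE?T → r3=0xde
[2] flags=1000 HI?F → skip
[3] flags=1001 → (cmp)
[4] flags=1001 LS?T → r0=0x53
[5] flags=1001 VS?T → r1=0x93
[6] flags=1001 PL?F → skip
[7] flags=1000 → (cmp)
[8] flags=1000 HI?F → skip
[9] flags=1000 VC?T → r1=0xe1

VAL = 0xe1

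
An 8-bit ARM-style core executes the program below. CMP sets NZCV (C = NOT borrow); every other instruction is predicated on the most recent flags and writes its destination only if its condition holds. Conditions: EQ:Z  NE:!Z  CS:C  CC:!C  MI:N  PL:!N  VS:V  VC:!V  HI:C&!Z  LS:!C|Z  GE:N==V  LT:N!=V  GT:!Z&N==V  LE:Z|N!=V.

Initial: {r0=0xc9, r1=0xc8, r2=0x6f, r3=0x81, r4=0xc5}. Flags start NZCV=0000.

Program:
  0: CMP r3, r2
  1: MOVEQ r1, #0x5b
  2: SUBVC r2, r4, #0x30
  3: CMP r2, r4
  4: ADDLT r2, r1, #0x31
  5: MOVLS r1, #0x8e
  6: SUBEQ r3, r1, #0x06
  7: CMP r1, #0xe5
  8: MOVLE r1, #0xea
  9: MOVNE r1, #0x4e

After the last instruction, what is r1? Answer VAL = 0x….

[0] flags=0011 → (cmp)
[1] flags=0011 EQ?F → skip
[2] flags=0011 VC?F → skip
[3] flags=1001 → (cmp)
[4] flags=1001 LT?F → skip
[5] flags=1001 LS?T → r1=0x8e
[6] flags=1001 EQ?F → skip
[7] flags=1000 → (cmp)
[8] flags=1000 LE?T → r1=0xea
[9] flags=1000 NE?T → r1=0x4e

VAL = 0x4e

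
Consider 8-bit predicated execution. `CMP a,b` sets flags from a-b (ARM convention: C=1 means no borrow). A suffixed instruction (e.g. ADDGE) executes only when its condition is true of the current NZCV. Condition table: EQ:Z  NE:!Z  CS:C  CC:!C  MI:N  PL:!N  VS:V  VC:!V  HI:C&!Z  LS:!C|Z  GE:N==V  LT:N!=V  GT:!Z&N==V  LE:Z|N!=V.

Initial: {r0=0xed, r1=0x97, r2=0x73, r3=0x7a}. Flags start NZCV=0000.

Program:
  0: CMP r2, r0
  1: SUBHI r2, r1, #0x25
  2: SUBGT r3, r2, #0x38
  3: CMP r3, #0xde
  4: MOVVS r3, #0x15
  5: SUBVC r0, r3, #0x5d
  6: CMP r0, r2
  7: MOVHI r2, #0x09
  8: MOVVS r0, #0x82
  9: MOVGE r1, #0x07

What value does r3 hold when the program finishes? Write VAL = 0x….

[0] flags=1001 → (cmp)
[1] flags=1001 HI?F → skip
[2] flags=1001 GT?T → r3=0x3b
[3] flags=0000 → (cmp)
[4] flags=0000 VS?F → skip
[5] flags=0000 VC?T → r0=0xde
[6] flags=0011 → (cmp)
[7] flags=0011 HI?T → r2=0x09
[8] flags=0011 VS?T → r0=0x82
[9] flags=0011 GE?F → skip

VAL = 0x3b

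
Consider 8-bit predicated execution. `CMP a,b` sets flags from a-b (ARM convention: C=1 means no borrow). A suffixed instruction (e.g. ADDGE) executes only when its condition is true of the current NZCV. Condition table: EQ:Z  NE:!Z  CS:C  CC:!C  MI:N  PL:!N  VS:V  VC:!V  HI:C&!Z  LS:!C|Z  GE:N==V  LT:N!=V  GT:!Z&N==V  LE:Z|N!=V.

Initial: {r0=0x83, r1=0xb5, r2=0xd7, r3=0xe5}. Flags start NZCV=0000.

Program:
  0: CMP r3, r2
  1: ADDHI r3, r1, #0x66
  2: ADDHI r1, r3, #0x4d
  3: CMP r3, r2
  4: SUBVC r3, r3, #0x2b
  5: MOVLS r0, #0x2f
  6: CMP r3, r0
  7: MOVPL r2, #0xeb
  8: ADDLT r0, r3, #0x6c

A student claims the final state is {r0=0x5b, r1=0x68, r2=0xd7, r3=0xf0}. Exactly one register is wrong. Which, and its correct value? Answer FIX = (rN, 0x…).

FIX = (r0, 0x5c)

0: ✓ CMP  NZCV=0010
1: ✓ ADDHI  r3←0x1b
2: ✓ ADDHI  r1←0x68
3: ✓ CMP  NZCV=0000
4: ✓ SUBVC  r3←0xf0
5: ✓ MOVLS  r0←0x2f
6: ✓ CMP  NZCV=1010
7: · MOVPL
8: ✓ ADDLT  r0←0x5c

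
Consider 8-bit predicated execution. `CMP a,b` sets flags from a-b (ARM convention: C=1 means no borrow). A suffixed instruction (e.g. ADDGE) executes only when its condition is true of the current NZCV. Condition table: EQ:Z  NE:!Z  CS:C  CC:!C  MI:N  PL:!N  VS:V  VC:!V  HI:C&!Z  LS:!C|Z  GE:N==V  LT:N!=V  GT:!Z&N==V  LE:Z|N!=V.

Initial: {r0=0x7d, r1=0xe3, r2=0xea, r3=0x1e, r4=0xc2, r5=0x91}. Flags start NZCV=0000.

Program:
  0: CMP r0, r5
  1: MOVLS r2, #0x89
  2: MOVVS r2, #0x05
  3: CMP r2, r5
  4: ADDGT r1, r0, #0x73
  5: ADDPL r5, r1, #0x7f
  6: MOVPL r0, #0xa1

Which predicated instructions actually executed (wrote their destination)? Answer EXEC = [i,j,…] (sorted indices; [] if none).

EXEC = [1,2,4,5,6]

[0] flags=1001 → (cmp)
[1] flags=1001 LS?T → r2=0x89
[2] flags=1001 VS?T → r2=0x05
[3] flags=0000 → (cmp)
[4] flags=0000 GT?T → r1=0xf0
[5] flags=0000 PL?T → r5=0x6f
[6] flags=0000 PL?T → r0=0xa1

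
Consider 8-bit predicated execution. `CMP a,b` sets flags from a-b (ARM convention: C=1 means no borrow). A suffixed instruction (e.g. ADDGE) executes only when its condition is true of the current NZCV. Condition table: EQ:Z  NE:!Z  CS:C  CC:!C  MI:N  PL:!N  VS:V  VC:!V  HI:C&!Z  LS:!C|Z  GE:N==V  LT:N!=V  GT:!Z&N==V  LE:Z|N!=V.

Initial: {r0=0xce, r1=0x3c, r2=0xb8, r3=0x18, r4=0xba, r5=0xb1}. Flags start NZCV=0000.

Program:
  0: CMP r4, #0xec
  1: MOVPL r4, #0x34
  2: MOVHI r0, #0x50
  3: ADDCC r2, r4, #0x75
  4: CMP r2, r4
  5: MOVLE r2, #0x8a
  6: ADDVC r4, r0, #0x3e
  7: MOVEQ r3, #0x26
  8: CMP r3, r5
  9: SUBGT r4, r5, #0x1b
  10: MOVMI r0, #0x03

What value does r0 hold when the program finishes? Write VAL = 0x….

0: ✓ CMP  NZCV=1000
1: · MOVPL
2: · MOVHI
3: ✓ ADDCC  r2←0x2f
4: ✓ CMP  NZCV=0000
5: · MOVLE
6: ✓ ADDVC  r4←0x0c
7: · MOVEQ
8: ✓ CMP  NZCV=0000
9: ✓ SUBGT  r4←0x96
10: · MOVMI

VAL = 0xce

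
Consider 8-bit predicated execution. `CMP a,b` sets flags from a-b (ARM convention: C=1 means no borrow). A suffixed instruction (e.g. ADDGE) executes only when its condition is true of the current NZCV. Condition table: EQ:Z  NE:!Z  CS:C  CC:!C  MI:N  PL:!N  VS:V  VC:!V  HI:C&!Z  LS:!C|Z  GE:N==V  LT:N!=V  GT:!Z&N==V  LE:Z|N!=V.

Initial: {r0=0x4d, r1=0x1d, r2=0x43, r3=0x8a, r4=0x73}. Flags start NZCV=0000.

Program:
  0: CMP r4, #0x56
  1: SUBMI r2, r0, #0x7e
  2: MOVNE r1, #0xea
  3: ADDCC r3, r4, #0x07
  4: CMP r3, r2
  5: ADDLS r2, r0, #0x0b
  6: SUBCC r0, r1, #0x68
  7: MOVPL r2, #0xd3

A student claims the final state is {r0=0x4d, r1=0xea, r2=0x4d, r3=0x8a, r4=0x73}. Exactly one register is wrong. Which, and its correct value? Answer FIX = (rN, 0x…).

FIX = (r2, 0xd3)

0: ✓ CMP  NZCV=0010
1: · SUBMI
2: ✓ MOVNE  r1←0xea
3: · ADDCC
4: ✓ CMP  NZCV=0011
5: · ADDLS
6: · SUBCC
7: ✓ MOVPL  r2←0xd3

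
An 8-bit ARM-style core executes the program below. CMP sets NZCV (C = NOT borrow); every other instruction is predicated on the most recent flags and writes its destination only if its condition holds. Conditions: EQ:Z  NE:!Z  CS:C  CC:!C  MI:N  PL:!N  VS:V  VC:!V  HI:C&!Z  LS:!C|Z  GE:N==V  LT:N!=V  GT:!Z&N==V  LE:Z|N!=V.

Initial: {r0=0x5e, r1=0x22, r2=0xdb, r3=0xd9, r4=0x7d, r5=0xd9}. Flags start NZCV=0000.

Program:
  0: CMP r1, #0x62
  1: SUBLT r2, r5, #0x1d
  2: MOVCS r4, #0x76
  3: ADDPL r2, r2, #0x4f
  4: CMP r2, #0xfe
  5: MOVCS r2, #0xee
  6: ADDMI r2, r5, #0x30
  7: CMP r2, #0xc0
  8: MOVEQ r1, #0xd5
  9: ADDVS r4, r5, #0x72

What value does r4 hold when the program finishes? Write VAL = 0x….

VAL = 0x7d

[0] flags=1000 → (cmp)
[1] flags=1000 LT?T → r2=0xbc
[2] flags=1000 CS?F → skip
[3] flags=1000 PL?F → skip
[4] flags=1000 → (cmp)
[5] flags=1000 CS?F → skip
[6] flags=1000 MI?T → r2=0x09
[7] flags=0000 → (cmp)
[8] flags=0000 EQ?F → skip
[9] flags=0000 VS?F → skip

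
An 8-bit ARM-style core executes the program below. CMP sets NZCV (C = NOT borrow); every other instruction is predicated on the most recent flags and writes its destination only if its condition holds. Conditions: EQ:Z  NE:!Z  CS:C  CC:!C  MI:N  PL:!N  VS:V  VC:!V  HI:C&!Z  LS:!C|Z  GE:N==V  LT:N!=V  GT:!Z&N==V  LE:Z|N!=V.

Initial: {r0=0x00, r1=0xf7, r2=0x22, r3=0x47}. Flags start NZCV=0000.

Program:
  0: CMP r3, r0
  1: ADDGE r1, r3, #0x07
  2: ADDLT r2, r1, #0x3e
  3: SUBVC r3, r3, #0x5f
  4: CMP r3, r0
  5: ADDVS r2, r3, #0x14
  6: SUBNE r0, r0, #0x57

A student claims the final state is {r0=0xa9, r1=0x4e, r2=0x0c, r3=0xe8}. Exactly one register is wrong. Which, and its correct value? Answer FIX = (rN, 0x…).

FIX = (r2, 0x22)

0: ✓ CMP  NZCV=0010
1: ✓ ADDGE  r1←0x4e
2: · ADDLT
3: ✓ SUBVC  r3←0xe8
4: ✓ CMP  NZCV=1010
5: · ADDVS
6: ✓ SUBNE  r0←0xa9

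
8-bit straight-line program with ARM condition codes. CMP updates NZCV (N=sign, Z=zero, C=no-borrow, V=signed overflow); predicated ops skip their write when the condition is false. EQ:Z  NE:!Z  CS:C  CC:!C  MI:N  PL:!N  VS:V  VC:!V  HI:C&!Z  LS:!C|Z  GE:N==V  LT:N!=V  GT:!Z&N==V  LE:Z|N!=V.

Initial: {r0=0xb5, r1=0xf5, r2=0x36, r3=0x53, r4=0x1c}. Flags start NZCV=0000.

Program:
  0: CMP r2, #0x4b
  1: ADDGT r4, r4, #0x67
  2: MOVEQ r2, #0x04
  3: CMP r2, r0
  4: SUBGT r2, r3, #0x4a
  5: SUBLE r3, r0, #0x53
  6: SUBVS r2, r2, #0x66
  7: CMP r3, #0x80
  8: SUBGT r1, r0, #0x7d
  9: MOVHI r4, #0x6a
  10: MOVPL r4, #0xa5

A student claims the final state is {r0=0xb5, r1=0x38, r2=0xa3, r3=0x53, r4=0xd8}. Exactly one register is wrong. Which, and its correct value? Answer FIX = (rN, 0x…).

FIX = (r4, 0x1c)

0: ✓ CMP  NZCV=1000
1: · ADDGT
2: · MOVEQ
3: ✓ CMP  NZCV=1001
4: ✓ SUBGT  r2←0x09
5: · SUBLE
6: ✓ SUBVS  r2←0xa3
7: ✓ CMP  NZCV=1001
8: ✓ SUBGT  r1←0x38
9: · MOVHI
10: · MOVPL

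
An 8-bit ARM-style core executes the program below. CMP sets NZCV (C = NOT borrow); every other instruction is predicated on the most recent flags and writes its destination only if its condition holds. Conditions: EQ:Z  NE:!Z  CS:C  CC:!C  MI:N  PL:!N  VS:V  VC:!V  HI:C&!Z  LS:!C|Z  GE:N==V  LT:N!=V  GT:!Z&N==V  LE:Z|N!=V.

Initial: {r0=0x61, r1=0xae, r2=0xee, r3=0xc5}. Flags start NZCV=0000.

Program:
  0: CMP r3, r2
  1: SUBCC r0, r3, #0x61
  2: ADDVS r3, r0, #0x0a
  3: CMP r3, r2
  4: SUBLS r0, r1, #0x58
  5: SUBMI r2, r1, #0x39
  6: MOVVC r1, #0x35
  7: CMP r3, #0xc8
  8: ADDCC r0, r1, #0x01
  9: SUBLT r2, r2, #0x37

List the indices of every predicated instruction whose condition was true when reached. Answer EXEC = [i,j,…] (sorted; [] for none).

0: ✓ CMP  NZCV=1000
1: ✓ SUBCC  r0←0x64
2: · ADDVS
3: ✓ CMP  NZCV=1000
4: ✓ SUBLS  r0←0x56
5: ✓ SUBMI  r2←0x75
6: ✓ MOVVC  r1←0x35
7: ✓ CMP  NZCV=1000
8: ✓ ADDCC  r0←0x36
9: ✓ SUBLT  r2←0x3e

EXEC = [1,4,5,6,8,9]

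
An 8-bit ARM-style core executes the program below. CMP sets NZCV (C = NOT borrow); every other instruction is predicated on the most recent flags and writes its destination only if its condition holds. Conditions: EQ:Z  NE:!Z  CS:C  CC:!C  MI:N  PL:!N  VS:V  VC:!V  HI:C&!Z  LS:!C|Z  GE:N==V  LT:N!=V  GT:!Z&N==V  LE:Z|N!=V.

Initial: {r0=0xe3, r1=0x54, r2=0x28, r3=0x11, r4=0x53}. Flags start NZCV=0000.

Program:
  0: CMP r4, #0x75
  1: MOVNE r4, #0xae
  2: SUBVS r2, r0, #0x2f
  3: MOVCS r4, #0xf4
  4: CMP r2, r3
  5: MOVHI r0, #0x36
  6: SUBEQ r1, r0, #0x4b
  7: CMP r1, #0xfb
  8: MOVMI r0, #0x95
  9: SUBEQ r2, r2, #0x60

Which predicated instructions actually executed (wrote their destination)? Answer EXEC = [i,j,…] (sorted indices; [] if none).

EXEC = [1,5]

0: ✓ CMP  NZCV=1000
1: ✓ MOVNE  r4←0xae
2: · SUBVS
3: · MOVCS
4: ✓ CMP  NZCV=0010
5: ✓ MOVHI  r0←0x36
6: · SUBEQ
7: ✓ CMP  NZCV=0000
8: · MOVMI
9: · SUBEQ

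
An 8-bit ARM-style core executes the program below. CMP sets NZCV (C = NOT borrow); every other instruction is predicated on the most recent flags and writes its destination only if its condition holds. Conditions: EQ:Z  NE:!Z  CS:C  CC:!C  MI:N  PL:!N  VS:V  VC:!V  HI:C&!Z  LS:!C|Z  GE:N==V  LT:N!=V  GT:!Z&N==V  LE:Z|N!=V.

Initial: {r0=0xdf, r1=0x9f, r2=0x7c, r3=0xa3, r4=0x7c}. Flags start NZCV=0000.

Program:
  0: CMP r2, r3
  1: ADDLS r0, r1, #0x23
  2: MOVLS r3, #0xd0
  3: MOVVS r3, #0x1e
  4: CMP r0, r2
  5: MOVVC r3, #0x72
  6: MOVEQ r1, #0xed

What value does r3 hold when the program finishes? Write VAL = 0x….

[0] flags=1001 → (cmp)
[1] flags=1001 LS?T → r0=0xc2
[2] flags=1001 LS?T → r3=0xd0
[3] flags=1001 VS?T → r3=0x1e
[4] flags=0011 → (cmp)
[5] flags=0011 VC?F → skip
[6] flags=0011 EQ?F → skip

VAL = 0x1e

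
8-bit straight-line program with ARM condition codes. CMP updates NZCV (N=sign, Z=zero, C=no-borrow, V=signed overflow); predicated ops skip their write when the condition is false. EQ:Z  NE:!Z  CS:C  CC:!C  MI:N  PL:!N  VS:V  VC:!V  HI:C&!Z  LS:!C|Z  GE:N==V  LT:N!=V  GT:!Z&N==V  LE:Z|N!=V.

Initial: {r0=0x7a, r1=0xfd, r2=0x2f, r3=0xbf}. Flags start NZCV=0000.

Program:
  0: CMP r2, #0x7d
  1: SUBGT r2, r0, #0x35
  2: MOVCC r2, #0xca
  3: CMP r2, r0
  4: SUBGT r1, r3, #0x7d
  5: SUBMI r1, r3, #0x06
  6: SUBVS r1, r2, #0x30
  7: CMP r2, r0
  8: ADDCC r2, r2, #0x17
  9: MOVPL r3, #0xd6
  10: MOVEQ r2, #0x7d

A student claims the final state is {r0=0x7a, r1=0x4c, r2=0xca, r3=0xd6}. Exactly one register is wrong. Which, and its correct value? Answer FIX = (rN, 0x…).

FIX = (r1, 0x9a)

0: ✓ CMP  NZCV=1000
1: · SUBGT
2: ✓ MOVCC  r2←0xca
3: ✓ CMP  NZCV=0011
4: · SUBGT
5: · SUBMI
6: ✓ SUBVS  r1←0x9a
7: ✓ CMP  NZCV=0011
8: · ADDCC
9: ✓ MOVPL  r3←0xd6
10: · MOVEQ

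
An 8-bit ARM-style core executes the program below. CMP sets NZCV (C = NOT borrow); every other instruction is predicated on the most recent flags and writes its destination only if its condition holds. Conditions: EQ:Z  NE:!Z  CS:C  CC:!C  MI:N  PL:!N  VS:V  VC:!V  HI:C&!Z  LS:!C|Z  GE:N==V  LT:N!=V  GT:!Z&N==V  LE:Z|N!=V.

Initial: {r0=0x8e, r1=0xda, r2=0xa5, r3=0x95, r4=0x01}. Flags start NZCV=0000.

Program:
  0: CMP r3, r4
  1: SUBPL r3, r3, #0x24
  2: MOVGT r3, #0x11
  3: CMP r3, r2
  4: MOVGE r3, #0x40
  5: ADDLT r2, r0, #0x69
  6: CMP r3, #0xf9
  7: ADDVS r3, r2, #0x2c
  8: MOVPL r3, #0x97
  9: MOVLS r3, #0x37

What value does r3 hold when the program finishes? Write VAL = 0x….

VAL = 0x37

0: ✓ CMP  NZCV=1010
1: · SUBPL
2: · MOVGT
3: ✓ CMP  NZCV=1000
4: · MOVGE
5: ✓ ADDLT  r2←0xf7
6: ✓ CMP  NZCV=1000
7: · ADDVS
8: · MOVPL
9: ✓ MOVLS  r3←0x37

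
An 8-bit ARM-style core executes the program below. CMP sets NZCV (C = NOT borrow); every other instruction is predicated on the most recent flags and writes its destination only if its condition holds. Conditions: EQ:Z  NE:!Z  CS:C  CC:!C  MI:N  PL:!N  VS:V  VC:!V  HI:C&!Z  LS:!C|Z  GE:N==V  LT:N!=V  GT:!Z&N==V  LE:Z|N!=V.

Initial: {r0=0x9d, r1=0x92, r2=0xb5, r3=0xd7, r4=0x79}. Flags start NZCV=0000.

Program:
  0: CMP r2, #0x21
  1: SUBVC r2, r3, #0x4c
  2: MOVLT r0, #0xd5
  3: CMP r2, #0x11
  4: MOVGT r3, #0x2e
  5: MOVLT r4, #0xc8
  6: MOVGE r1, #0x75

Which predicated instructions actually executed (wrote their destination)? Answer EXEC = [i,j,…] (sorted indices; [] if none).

[0] flags=1010 → (cmp)
[1] flags=1010 VC?T → r2=0x8b
[2] flags=1010 LT?T → r0=0xd5
[3] flags=0011 → (cmp)
[4] flags=0011 GT?F → skip
[5] flags=0011 LT?T → r4=0xc8
[6] flags=0011 GE?F → skip

EXEC = [1,2,5]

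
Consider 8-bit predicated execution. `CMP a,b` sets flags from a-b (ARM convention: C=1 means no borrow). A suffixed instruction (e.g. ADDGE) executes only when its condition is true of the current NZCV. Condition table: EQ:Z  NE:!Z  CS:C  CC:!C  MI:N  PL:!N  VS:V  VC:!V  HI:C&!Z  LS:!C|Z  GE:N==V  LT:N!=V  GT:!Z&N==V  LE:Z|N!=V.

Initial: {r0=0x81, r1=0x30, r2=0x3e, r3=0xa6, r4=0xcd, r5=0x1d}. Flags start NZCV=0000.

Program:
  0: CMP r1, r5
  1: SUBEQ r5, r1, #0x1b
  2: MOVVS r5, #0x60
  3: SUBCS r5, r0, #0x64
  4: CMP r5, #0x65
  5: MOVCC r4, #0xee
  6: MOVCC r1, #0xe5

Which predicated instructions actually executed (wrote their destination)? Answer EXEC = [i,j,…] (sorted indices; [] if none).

EXEC = [3,5,6]

0: ✓ CMP  NZCV=0010
1: · SUBEQ
2: · MOVVS
3: ✓ SUBCS  r5←0x1d
4: ✓ CMP  NZCV=1000
5: ✓ MOVCC  r4←0xee
6: ✓ MOVCC  r1←0xe5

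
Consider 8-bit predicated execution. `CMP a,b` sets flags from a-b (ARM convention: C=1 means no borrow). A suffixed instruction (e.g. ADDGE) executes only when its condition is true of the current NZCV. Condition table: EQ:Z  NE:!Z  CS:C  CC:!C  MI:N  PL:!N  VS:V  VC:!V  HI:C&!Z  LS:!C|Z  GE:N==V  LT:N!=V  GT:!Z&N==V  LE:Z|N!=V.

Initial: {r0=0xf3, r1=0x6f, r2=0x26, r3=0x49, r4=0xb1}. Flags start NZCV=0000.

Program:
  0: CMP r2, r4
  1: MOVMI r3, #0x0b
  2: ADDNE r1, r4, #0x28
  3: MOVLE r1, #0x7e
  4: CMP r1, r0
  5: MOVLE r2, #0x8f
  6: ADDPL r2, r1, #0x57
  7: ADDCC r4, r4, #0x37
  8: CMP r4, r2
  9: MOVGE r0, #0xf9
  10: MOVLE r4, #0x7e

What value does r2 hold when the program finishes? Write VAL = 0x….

0: ✓ CMP  NZCV=0000
1: · MOVMI
2: ✓ ADDNE  r1←0xd9
3: · MOVLE
4: ✓ CMP  NZCV=1000
5: ✓ MOVLE  r2←0x8f
6: · ADDPL
7: ✓ ADDCC  r4←0xe8
8: ✓ CMP  NZCV=0010
9: ✓ MOVGE  r0←0xf9
10: · MOVLE

VAL = 0x8f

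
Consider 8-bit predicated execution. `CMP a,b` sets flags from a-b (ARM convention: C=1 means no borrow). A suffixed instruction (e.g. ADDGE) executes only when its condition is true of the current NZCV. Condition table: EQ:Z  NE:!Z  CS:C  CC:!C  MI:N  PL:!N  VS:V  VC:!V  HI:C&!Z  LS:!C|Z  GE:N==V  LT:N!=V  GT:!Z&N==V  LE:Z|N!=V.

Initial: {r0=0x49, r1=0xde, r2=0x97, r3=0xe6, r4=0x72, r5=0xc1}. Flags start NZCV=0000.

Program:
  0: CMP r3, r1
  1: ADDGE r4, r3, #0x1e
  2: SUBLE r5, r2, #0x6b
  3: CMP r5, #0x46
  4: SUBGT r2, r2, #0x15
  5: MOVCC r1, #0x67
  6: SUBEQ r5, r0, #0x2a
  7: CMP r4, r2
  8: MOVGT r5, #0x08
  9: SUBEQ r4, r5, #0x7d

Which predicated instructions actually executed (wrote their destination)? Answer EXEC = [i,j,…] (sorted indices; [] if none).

0: ✓ CMP  NZCV=0010
1: ✓ ADDGE  r4←0x04
2: · SUBLE
3: ✓ CMP  NZCV=0011
4: · SUBGT
5: · MOVCC
6: · SUBEQ
7: ✓ CMP  NZCV=0000
8: ✓ MOVGT  r5←0x08
9: · SUBEQ

EXEC = [1,8]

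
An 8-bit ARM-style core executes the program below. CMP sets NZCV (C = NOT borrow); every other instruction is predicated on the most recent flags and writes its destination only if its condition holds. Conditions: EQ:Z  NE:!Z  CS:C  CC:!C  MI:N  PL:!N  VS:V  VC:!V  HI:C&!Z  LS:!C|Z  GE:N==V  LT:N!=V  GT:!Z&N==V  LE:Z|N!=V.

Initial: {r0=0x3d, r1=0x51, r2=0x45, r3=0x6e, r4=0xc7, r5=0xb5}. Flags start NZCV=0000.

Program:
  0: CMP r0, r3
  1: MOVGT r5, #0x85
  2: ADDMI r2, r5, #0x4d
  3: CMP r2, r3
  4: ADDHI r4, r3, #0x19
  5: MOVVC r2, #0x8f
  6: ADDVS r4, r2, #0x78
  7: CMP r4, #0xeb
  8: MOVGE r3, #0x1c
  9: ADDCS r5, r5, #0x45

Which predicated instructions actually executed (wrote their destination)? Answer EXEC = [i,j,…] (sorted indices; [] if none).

[0] flags=1000 → (cmp)
[1] flags=1000 GT?F → skip
[2] flags=1000 MI?T → r2=0x02
[3] flags=1000 → (cmp)
[4] flags=1000 HI?F → skip
[5] flags=1000 VC?T → r2=0x8f
[6] flags=1000 VS?F → skip
[7] flags=1000 → (cmp)
[8] flags=1000 GE?F → skip
[9] flags=1000 CS?F → skip

EXEC = [2,5]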